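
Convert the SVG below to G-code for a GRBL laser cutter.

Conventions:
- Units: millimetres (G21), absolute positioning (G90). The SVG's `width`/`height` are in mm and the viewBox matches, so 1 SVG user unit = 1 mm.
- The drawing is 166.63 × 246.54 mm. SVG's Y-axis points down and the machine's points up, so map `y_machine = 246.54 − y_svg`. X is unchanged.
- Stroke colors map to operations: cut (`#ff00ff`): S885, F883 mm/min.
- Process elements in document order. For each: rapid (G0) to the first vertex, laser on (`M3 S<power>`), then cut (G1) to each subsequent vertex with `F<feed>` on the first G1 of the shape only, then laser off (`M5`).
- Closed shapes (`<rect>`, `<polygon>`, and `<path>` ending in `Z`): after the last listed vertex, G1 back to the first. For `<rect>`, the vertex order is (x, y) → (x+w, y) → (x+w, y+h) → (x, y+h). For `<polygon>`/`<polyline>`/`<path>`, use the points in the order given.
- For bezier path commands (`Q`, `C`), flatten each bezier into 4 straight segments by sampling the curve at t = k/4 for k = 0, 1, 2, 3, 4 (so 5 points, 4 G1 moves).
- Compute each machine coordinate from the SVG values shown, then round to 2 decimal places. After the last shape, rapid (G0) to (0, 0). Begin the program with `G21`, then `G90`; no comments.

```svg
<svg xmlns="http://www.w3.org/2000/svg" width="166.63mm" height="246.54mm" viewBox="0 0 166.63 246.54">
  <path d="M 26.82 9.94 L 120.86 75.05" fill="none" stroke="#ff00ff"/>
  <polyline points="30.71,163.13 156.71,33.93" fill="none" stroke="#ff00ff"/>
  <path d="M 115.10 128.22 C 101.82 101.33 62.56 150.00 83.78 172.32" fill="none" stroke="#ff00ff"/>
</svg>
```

Since the viewBox matches the mm dimensions, user units are millimetres directly. The only transform is the Y-flip y_m = 246.54 − y_svg.

Shape 1 is a line segment drawn with `<path>`. Its stroke #ff00ff means cut at S885, F883. After flipping Y the toolpath is (26.82,236.60) → (120.86,171.49).

Shape 2 is a line segment drawn with `<polyline>`. Its stroke #ff00ff means cut at S885, F883. After flipping Y the toolpath is (30.71,83.41) → (156.71,212.61).

Shape 3 is a cubic bezier drawn with `<path>`. Its stroke #ff00ff means cut at S885, F883. After flipping Y the toolpath is (115.10,118.32) → (101.62,125.91) → (86.50,114.72) → (77.85,94.31) → (83.78,74.22).

G21
G90
G0 X26.82 Y236.60
M3 S885
G1 X120.86 Y171.49 F883
M5
G0 X30.71 Y83.41
M3 S885
G1 X156.71 Y212.61 F883
M5
G0 X115.10 Y118.32
M3 S885
G1 X101.62 Y125.91 F883
G1 X86.50 Y114.72
G1 X77.85 Y94.31
G1 X83.78 Y74.22
M5
G0 X0.00 Y0.00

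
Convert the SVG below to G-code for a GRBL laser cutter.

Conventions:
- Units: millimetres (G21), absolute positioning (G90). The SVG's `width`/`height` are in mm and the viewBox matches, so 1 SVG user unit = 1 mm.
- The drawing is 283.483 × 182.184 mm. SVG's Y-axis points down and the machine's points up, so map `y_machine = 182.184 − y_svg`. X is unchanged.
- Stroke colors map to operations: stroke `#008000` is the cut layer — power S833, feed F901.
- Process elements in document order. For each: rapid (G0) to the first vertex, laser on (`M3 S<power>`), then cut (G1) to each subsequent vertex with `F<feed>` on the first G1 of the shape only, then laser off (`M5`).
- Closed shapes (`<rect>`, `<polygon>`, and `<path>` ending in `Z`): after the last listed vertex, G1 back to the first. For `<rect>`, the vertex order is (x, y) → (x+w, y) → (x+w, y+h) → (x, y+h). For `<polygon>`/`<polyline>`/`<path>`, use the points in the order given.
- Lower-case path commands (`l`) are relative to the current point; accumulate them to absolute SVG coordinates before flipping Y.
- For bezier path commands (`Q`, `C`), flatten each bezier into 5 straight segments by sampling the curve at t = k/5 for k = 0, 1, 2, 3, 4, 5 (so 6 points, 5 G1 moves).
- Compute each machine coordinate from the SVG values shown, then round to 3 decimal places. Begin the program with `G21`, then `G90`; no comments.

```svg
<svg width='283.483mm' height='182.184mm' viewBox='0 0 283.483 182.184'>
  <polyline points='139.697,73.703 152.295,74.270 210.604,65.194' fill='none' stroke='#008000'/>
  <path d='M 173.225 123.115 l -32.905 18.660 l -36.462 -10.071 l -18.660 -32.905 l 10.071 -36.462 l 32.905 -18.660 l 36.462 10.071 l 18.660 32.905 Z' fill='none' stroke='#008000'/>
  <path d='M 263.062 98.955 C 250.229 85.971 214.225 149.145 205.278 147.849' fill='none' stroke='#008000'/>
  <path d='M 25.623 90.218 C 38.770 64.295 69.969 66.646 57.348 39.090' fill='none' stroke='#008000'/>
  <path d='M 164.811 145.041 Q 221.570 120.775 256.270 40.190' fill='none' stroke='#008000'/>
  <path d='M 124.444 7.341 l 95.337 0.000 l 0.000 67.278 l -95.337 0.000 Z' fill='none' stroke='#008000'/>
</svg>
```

viewBox `0 0 283.483 182.184` with mm width/height → 1 unit = 1 mm. Flip: y_m = 182.184 − y_svg.

**Shape 1** — `<polyline>` open polyline, stroke `#008000` → cut (S833, F901). Machine vertices: (139.697,108.481) → (152.295,107.914) → (210.604,116.990). Open path.

**Shape 2** — `<path>` regular polygon, stroke `#008000` → cut (S833, F901). Machine vertices: (173.225,59.069) → (140.320,40.409) → (103.858,50.480) → (85.198,83.385) → (95.269,119.847) → (128.174,138.507) → (164.636,128.436) → (183.296,95.531) → (173.225,59.069). Closed: final G1 returns to the first vertex.

**Shape 3** — `<path>` cubic bezier, stroke `#008000` → cut (S833, F901). Control points (SVG): P0=(263.062,98.955), P1=(250.229,85.971), P2=(214.225,149.145), P3=(205.278,147.849); sampled at t=k/5. Machine vertices: (263.062,83.229) → (252.984,83.005) → (239.755,71.254) → (225.787,54.725) → (213.491,40.169) → (205.278,34.335). Open path.

**Shape 4** — `<path>` cubic bezier, stroke `#008000` → cut (S833, F901). Control points (SVG): P0=(25.623,90.218), P1=(38.770,64.295), P2=(69.969,66.646), P3=(57.348,39.090); sampled at t=k/5. Machine vertices: (25.623,91.966) → (35.182,104.592) → (46.105,113.226) → (55.419,120.659) → (60.157,129.684) → (57.348,143.094). Open path.

**Shape 5** — `<path>` quadratic bezier, stroke `#008000` → cut (S833, F901). Control points (SVG): P0=(164.811,145.041), P1=(221.570,120.775), P2=(256.270,40.190); sampled at t=k/5. Machine vertices: (164.811,37.143) → (186.632,49.102) → (206.689,65.567) → (224.981,86.537) → (241.508,112.013) → (256.270,141.994). Open path.

**Shape 6** — `<path>` rectangle, stroke `#008000` → cut (S833, F901). Machine vertices: (124.444,174.843) → (219.781,174.843) → (219.781,107.565) → (124.444,107.565) → (124.444,174.843). Closed: final G1 returns to the first vertex.

G21
G90
G0 X139.697 Y108.481
M3 S833
G1 X152.295 Y107.914 F901
G1 X210.604 Y116.990
M5
G0 X173.225 Y59.069
M3 S833
G1 X140.320 Y40.409 F901
G1 X103.858 Y50.480
G1 X85.198 Y83.385
G1 X95.269 Y119.847
G1 X128.174 Y138.507
G1 X164.636 Y128.436
G1 X183.296 Y95.531
G1 X173.225 Y59.069
M5
G0 X263.062 Y83.229
M3 S833
G1 X252.984 Y83.005 F901
G1 X239.755 Y71.254
G1 X225.787 Y54.725
G1 X213.491 Y40.169
G1 X205.278 Y34.335
M5
G0 X25.623 Y91.966
M3 S833
G1 X35.182 Y104.592 F901
G1 X46.105 Y113.226
G1 X55.419 Y120.659
G1 X60.157 Y129.684
G1 X57.348 Y143.094
M5
G0 X164.811 Y37.143
M3 S833
G1 X186.632 Y49.102 F901
G1 X206.689 Y65.567
G1 X224.981 Y86.537
G1 X241.508 Y112.013
G1 X256.270 Y141.994
M5
G0 X124.444 Y174.843
M3 S833
G1 X219.781 Y174.843 F901
G1 X219.781 Y107.565
G1 X124.444 Y107.565
G1 X124.444 Y174.843
M5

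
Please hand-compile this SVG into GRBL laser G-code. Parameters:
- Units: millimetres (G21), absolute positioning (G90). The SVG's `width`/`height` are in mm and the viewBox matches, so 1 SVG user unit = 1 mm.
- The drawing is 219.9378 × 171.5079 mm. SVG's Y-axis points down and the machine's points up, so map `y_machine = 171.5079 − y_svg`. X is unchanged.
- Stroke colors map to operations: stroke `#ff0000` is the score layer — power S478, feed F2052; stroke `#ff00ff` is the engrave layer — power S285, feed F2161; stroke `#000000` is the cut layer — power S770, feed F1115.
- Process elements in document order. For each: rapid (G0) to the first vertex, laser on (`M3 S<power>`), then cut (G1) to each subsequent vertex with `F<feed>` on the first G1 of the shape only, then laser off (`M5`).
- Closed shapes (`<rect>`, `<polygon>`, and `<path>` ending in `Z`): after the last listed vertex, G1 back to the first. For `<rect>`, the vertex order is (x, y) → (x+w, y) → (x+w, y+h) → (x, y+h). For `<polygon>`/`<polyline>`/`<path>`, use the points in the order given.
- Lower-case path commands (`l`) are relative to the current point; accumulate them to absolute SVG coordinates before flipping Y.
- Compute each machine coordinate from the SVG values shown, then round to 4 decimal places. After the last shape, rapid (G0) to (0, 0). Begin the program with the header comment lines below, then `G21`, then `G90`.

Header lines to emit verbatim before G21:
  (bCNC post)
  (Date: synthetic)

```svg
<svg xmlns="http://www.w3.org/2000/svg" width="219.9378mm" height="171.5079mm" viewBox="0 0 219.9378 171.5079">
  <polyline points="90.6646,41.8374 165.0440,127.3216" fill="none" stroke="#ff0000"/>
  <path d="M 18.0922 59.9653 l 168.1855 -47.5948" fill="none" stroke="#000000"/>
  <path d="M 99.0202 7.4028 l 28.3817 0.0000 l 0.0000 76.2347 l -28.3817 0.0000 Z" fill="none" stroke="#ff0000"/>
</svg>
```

(bCNC post)
(Date: synthetic)
G21
G90
G0 X90.6646 Y129.6705
M3 S478
G1 X165.0440 Y44.1863 F2052
M5
G0 X18.0922 Y111.5426
M3 S770
G1 X186.2777 Y159.1374 F1115
M5
G0 X99.0202 Y164.1051
M3 S478
G1 X127.4019 Y164.1051 F2052
G1 X127.4019 Y87.8704
G1 X99.0202 Y87.8704
G1 X99.0202 Y164.1051
M5
G0 X0.0000 Y0.0000

1 u = 1 mm; y_m = 171.5079 − y.

[1] `<polyline>` line segment, #ff0000→score S478 F2052: (90.6646,129.6705) → (165.0440,44.1863)

[2] `<path>` line segment, #000000→cut S770 F1115: (18.0922,111.5426) → (186.2777,159.1374)

[3] `<path>` rectangle, #ff0000→score S478 F2052: (99.0202,164.1051) → (127.4019,164.1051) → (127.4019,87.8704) → (99.0202,87.8704) → (99.0202,164.1051) (closed)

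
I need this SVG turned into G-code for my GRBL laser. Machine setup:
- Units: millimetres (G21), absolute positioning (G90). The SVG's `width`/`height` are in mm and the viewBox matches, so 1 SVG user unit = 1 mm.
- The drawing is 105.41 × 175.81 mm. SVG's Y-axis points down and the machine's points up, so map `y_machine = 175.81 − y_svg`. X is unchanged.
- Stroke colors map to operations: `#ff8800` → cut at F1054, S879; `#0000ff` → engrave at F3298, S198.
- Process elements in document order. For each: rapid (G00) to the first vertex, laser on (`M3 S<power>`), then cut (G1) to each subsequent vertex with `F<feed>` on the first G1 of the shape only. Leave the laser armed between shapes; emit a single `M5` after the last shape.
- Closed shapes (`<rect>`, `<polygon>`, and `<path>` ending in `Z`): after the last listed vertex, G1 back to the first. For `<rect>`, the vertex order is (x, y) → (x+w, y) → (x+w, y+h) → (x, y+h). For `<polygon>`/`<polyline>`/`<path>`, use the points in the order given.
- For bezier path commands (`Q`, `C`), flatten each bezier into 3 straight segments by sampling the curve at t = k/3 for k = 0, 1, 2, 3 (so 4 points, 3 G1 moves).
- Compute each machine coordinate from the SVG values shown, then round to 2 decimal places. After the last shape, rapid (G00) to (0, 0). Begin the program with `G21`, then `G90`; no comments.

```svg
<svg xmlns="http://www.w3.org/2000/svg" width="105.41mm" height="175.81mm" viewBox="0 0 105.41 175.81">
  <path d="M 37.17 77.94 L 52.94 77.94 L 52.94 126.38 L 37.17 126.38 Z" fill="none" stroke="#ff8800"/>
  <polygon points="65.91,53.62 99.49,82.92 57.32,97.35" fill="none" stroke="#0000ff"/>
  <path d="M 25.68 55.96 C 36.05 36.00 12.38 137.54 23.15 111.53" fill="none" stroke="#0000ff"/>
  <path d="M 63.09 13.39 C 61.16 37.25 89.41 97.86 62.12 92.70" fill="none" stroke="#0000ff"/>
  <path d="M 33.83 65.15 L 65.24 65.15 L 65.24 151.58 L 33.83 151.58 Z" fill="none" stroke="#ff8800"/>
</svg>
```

G21
G90
G00 X37.17 Y97.87
M3 S879
G1 X52.94 Y97.87 F1054
G1 X52.94 Y49.43
G1 X37.17 Y49.43
G1 X37.17 Y97.87
G00 X65.91 Y122.19
M3 S198
G1 X99.49 Y92.89 F3298
G1 X57.32 Y78.46
G1 X65.91 Y122.19
G00 X25.68 Y119.85
M3 S198
G1 X27.24 Y108.53 F3298
G1 X21.32 Y71.56
G1 X23.15 Y64.28
G00 X63.09 Y162.42
M3 S198
G1 X68.05 Y130.11 F3298
G1 X74.07 Y96.08
G1 X62.12 Y83.11
G00 X33.83 Y110.66
M3 S879
G1 X65.24 Y110.66 F1054
G1 X65.24 Y24.23
G1 X33.83 Y24.23
G1 X33.83 Y110.66
M5
G00 X0.00 Y0.00

1 u = 1 mm; y_m = 175.81 − y.

[1] `<path>` rectangle, #ff8800→cut S879 F1054: (37.17,97.87) → (52.94,97.87) → (52.94,49.43) → (37.17,49.43) → (37.17,97.87) (closed)

[2] `<polygon>` regular polygon, #0000ff→engrave S198 F3298: (65.91,122.19) → (99.49,92.89) → (57.32,78.46) → (65.91,122.19) (closed)

[3] `<path>` cubic bezier, #0000ff→engrave S198 F3298: (25.68,119.85) → (27.24,108.53) → (21.32,71.56) → (23.15,64.28)

[4] `<path>` cubic bezier, #0000ff→engrave S198 F3298: (63.09,162.42) → (68.05,130.11) → (74.07,96.08) → (62.12,83.11)

[5] `<path>` rectangle, #ff8800→cut S879 F1054: (33.83,110.66) → (65.24,110.66) → (65.24,24.23) → (33.83,24.23) → (33.83,110.66) (closed)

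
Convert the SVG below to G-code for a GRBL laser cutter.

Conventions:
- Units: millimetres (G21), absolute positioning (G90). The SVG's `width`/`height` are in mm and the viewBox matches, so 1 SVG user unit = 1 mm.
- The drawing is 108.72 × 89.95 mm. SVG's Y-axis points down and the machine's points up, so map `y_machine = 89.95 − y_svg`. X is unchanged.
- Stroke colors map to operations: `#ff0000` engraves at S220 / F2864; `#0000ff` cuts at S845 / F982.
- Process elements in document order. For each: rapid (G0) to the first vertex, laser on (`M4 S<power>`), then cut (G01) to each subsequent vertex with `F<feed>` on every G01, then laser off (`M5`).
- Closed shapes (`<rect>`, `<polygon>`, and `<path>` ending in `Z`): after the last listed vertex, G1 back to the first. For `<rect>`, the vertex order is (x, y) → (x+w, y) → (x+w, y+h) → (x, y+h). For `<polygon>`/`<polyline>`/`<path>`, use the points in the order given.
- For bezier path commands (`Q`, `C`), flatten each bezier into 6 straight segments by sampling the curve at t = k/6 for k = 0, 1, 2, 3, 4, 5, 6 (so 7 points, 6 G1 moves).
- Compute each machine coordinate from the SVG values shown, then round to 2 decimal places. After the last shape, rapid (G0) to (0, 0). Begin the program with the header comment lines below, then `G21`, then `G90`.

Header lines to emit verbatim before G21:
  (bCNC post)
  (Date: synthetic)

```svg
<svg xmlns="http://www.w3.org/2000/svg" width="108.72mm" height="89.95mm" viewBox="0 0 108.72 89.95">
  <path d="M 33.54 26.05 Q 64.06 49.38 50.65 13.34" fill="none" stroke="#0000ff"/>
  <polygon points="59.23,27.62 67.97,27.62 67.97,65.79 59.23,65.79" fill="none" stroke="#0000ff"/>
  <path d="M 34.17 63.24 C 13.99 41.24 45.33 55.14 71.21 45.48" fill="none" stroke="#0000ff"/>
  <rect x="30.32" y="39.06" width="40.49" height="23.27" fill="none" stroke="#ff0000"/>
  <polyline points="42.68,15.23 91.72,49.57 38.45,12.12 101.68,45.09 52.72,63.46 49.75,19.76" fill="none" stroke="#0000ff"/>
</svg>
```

viewBox `0 0 108.72 89.95` with mm width/height → 1 unit = 1 mm. Flip: y_m = 89.95 − y_svg.

**Shape 1** — `<path>` quadratic bezier, stroke `#0000ff` → cut (S845, F982). Control points (SVG): P0=(33.54,26.05), P1=(64.06,49.38), P2=(50.65,13.34); sampled at t=k/6. Machine vertices: (33.54,63.90) → (42.49,57.77) → (49.01,54.94) → (53.08,55.41) → (54.71,59.18) → (53.90,66.25) → (50.65,76.61). Open path.

**Shape 2** — `<polygon>` rectangle, stroke `#0000ff` → cut (S845, F982). Machine vertices: (59.23,62.33) → (67.97,62.33) → (67.97,24.16) → (59.23,24.16) → (59.23,62.33). Closed: final G1 returns to the first vertex.

**Shape 3** — `<path>` cubic bezier, stroke `#0000ff` → cut (S845, F982). Control points (SVG): P0=(34.17,63.24), P1=(13.99,41.24), P2=(45.33,55.14), P3=(71.21,45.48); sampled at t=k/6. Machine vertices: (34.17,26.71) → (28.11,34.99) → (29.05,38.95) → (35.42,40.22) → (45.62,40.46) → (58.08,41.33) → (71.21,44.47). Open path.

**Shape 4** — `<rect>` rectangle, stroke `#ff0000` → engrave (S220, F2864). Machine vertices: (30.32,50.89) → (70.81,50.89) → (70.81,27.62) → (30.32,27.62) → (30.32,50.89). Closed: final G1 returns to the first vertex.

**Shape 5** — `<polyline>` open polyline, stroke `#0000ff` → cut (S845, F982). Machine vertices: (42.68,74.72) → (91.72,40.38) → (38.45,77.83) → (101.68,44.86) → (52.72,26.49) → (49.75,70.19). Open path.

(bCNC post)
(Date: synthetic)
G21
G90
G0 X33.54 Y63.90
M4 S845
G01 X42.49 Y57.77 F982
G01 X49.01 Y54.94 F982
G01 X53.08 Y55.41 F982
G01 X54.71 Y59.18 F982
G01 X53.90 Y66.25 F982
G01 X50.65 Y76.61 F982
M5
G0 X59.23 Y62.33
M4 S845
G01 X67.97 Y62.33 F982
G01 X67.97 Y24.16 F982
G01 X59.23 Y24.16 F982
G01 X59.23 Y62.33 F982
M5
G0 X34.17 Y26.71
M4 S845
G01 X28.11 Y34.99 F982
G01 X29.05 Y38.95 F982
G01 X35.42 Y40.22 F982
G01 X45.62 Y40.46 F982
G01 X58.08 Y41.33 F982
G01 X71.21 Y44.47 F982
M5
G0 X30.32 Y50.89
M4 S220
G01 X70.81 Y50.89 F2864
G01 X70.81 Y27.62 F2864
G01 X30.32 Y27.62 F2864
G01 X30.32 Y50.89 F2864
M5
G0 X42.68 Y74.72
M4 S845
G01 X91.72 Y40.38 F982
G01 X38.45 Y77.83 F982
G01 X101.68 Y44.86 F982
G01 X52.72 Y26.49 F982
G01 X49.75 Y70.19 F982
M5
G0 X0.00 Y0.00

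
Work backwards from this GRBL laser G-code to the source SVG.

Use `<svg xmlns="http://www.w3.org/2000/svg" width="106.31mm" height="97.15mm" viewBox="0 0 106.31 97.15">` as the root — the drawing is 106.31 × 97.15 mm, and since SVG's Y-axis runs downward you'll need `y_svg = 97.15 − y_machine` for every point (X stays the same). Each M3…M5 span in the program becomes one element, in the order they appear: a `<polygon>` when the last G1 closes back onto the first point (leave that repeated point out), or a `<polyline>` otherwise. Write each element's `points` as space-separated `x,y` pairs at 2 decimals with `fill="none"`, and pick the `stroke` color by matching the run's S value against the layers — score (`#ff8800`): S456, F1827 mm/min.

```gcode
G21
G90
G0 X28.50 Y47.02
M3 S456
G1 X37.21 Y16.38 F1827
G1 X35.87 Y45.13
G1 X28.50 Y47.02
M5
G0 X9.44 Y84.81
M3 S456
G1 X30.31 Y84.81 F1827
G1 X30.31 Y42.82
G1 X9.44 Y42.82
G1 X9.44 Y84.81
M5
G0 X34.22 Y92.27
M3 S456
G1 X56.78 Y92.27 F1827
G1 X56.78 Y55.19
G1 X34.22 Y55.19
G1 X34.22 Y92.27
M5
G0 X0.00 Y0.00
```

<svg xmlns="http://www.w3.org/2000/svg" width="106.31mm" height="97.15mm" viewBox="0 0 106.31 97.15">
  <polygon points="28.50,50.13 37.21,80.77 35.87,52.02" fill="none" stroke="#ff8800"/>
  <polygon points="9.44,12.34 30.31,12.34 30.31,54.33 9.44,54.33" fill="none" stroke="#ff8800"/>
  <polygon points="34.22,4.88 56.78,4.88 56.78,41.96 34.22,41.96" fill="none" stroke="#ff8800"/>
</svg>

y_svg = 97.15 − y_m. Every run uses S456, so all elements get stroke `#ff8800` (score).

[1] closed run; points: 28.50,50.13 37.21,80.77 35.87,52.02

[2] closed run; points: 9.44,12.34 30.31,12.34 30.31,54.33 9.44,54.33

[3] closed run; points: 34.22,4.88 56.78,4.88 56.78,41.96 34.22,41.96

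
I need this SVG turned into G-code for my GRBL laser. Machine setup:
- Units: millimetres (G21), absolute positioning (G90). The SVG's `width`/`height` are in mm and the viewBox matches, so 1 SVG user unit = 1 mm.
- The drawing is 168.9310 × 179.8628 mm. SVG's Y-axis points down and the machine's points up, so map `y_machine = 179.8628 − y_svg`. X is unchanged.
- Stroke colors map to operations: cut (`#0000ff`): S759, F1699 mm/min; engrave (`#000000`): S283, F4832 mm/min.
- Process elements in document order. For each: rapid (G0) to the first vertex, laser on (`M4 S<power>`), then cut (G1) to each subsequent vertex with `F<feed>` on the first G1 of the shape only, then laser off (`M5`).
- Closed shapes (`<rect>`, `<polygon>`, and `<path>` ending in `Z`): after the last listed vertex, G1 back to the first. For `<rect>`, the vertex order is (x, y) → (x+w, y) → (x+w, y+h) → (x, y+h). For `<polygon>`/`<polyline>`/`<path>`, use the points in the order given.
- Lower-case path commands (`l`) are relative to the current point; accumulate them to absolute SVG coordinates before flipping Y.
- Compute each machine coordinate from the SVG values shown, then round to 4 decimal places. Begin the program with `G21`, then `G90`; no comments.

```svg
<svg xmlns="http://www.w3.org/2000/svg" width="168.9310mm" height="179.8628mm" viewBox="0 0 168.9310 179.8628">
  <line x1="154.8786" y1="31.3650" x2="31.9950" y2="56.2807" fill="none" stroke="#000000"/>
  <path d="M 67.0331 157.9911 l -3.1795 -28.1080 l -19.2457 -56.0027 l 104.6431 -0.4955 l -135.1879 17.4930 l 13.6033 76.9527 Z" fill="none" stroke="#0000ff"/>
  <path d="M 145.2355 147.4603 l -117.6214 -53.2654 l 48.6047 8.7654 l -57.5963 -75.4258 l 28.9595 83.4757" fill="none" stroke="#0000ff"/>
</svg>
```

viewBox `0 0 168.9310 179.8628` with mm width/height → 1 unit = 1 mm. Flip: y_m = 179.8628 − y_svg.

**Shape 1** — `<line>` line segment, stroke `#000000` → engrave (S283, F4832). Machine vertices: (154.8786,148.4978) → (31.9950,123.5821). Open path.

**Shape 2** — `<path>` closed polygon, stroke `#0000ff` → cut (S759, F1699). Machine vertices: (67.0331,21.8717) → (63.8536,49.9797) → (44.6079,105.9824) → (149.2510,106.4779) → (14.0631,88.9849) → (27.6664,12.0322) → (67.0331,21.8717). Closed: final G1 returns to the first vertex.

**Shape 3** — `<path>` open polyline, stroke `#0000ff` → cut (S759, F1699). Machine vertices: (145.2355,32.4025) → (27.6141,85.6679) → (76.2188,76.9025) → (18.6225,152.3283) → (47.5820,68.8526). Open path.

G21
G90
G0 X154.8786 Y148.4978
M4 S283
G1 X31.9950 Y123.5821 F4832
M5
G0 X67.0331 Y21.8717
M4 S759
G1 X63.8536 Y49.9797 F1699
G1 X44.6079 Y105.9824
G1 X149.2510 Y106.4779
G1 X14.0631 Y88.9849
G1 X27.6664 Y12.0322
G1 X67.0331 Y21.8717
M5
G0 X145.2355 Y32.4025
M4 S759
G1 X27.6141 Y85.6679 F1699
G1 X76.2188 Y76.9025
G1 X18.6225 Y152.3283
G1 X47.5820 Y68.8526
M5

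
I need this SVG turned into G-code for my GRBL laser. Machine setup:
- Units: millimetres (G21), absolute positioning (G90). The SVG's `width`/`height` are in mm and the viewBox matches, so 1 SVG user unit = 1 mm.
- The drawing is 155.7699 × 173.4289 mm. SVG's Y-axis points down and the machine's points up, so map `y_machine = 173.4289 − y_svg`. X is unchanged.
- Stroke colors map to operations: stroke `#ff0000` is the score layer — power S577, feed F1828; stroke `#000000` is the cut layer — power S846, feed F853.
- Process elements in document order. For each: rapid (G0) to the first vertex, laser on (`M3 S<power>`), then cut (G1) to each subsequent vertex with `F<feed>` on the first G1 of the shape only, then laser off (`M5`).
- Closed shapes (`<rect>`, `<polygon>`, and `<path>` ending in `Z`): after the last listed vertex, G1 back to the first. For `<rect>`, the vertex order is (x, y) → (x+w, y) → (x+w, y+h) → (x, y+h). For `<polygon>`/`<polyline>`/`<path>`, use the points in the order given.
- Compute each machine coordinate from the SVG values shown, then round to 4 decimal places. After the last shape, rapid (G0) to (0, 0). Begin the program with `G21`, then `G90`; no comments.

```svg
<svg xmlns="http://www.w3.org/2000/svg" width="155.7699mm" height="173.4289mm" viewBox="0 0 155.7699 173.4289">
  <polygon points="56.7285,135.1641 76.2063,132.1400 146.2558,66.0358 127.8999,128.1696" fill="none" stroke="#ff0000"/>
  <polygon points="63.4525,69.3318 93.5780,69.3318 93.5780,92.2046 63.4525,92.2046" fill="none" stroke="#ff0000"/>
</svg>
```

Since the viewBox matches the mm dimensions, user units are millimetres directly. The only transform is the Y-flip y_m = 173.4289 − y_svg.

Shape 1 is a closed polygon drawn with `<polygon>`. Its stroke #ff0000 means score at S577, F1828. After flipping Y the toolpath is (56.7285,38.2648) → (76.2063,41.2889) → (146.2558,107.3931) → (127.8999,45.2593) → (56.7285,38.2648), returning to the start.

Shape 2 is a rectangle drawn with `<polygon>`. Its stroke #ff0000 means score at S577, F1828. After flipping Y the toolpath is (63.4525,104.0971) → (93.5780,104.0971) → (93.5780,81.2243) → (63.4525,81.2243) → (63.4525,104.0971), returning to the start.

G21
G90
G0 X56.7285 Y38.2648
M3 S577
G1 X76.2063 Y41.2889 F1828
G1 X146.2558 Y107.3931
G1 X127.8999 Y45.2593
G1 X56.7285 Y38.2648
M5
G0 X63.4525 Y104.0971
M3 S577
G1 X93.5780 Y104.0971 F1828
G1 X93.5780 Y81.2243
G1 X63.4525 Y81.2243
G1 X63.4525 Y104.0971
M5
G0 X0.0000 Y0.0000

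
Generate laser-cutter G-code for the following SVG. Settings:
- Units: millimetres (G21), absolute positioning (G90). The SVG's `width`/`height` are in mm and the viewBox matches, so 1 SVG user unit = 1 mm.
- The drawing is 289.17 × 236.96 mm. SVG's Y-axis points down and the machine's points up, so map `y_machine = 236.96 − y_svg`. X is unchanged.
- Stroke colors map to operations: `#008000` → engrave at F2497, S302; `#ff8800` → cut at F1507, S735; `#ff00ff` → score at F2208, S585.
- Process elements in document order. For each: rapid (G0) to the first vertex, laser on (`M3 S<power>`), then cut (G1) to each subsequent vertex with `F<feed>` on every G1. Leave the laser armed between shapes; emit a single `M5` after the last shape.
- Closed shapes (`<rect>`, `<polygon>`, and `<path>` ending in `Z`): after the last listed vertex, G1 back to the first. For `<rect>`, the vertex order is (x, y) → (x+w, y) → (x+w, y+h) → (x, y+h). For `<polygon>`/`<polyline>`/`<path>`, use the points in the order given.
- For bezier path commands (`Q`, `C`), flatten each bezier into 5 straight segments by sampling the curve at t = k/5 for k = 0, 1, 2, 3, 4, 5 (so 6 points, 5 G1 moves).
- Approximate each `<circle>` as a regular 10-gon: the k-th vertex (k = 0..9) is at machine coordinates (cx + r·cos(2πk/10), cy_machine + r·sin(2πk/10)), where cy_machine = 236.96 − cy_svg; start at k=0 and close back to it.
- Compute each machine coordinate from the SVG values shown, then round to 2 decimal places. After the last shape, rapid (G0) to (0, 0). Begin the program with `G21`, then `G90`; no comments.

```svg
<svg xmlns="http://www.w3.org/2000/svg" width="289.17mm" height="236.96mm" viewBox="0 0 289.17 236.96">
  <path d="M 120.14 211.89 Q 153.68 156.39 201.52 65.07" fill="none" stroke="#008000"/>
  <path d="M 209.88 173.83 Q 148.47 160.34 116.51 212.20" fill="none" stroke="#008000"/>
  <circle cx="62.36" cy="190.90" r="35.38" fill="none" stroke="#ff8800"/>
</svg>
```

Since the viewBox matches the mm dimensions, user units are millimetres directly. The only transform is the Y-flip y_m = 236.96 − y_svg.

Shape 1 is a quadratic bezier drawn with `<path>`. Its stroke #008000 means engrave at S302, F2497. After flipping Y the toolpath is (120.14,25.07) → (134.13,48.70) → (149.26,75.20) → (165.54,104.57) → (182.96,136.79) → (201.52,171.89).

Shape 2 is a quadratic bezier drawn with `<path>`. Its stroke #008000 means engrave at S302, F2497. After flipping Y the toolpath is (209.88,63.13) → (186.49,65.91) → (165.46,63.47) → (146.79,55.79) → (130.47,42.89) → (116.51,24.76).

Shape 3 is a circle drawn with `<circle>`. Its stroke #ff8800 means cut at S735, F1507. After flipping Y the toolpath is (97.74,46.06) → (90.98,66.86) → (73.29,79.71) → (51.43,79.71) → (33.74,66.86) → (26.98,46.06) → (33.74,25.26) → (51.43,12.41) → (73.29,12.41) → (90.98,25.26) → (97.74,46.06), returning to the start.

G21
G90
G0 X120.14 Y25.07
M3 S302
G1 X134.13 Y48.70 F2497
G1 X149.26 Y75.20 F2497
G1 X165.54 Y104.57 F2497
G1 X182.96 Y136.79 F2497
G1 X201.52 Y171.89 F2497
G0 X209.88 Y63.13
M3 S302
G1 X186.49 Y65.91 F2497
G1 X165.46 Y63.47 F2497
G1 X146.79 Y55.79 F2497
G1 X130.47 Y42.89 F2497
G1 X116.51 Y24.76 F2497
G0 X97.74 Y46.06
M3 S735
G1 X90.98 Y66.86 F1507
G1 X73.29 Y79.71 F1507
G1 X51.43 Y79.71 F1507
G1 X33.74 Y66.86 F1507
G1 X26.98 Y46.06 F1507
G1 X33.74 Y25.26 F1507
G1 X51.43 Y12.41 F1507
G1 X73.29 Y12.41 F1507
G1 X90.98 Y25.26 F1507
G1 X97.74 Y46.06 F1507
M5
G0 X0.00 Y0.00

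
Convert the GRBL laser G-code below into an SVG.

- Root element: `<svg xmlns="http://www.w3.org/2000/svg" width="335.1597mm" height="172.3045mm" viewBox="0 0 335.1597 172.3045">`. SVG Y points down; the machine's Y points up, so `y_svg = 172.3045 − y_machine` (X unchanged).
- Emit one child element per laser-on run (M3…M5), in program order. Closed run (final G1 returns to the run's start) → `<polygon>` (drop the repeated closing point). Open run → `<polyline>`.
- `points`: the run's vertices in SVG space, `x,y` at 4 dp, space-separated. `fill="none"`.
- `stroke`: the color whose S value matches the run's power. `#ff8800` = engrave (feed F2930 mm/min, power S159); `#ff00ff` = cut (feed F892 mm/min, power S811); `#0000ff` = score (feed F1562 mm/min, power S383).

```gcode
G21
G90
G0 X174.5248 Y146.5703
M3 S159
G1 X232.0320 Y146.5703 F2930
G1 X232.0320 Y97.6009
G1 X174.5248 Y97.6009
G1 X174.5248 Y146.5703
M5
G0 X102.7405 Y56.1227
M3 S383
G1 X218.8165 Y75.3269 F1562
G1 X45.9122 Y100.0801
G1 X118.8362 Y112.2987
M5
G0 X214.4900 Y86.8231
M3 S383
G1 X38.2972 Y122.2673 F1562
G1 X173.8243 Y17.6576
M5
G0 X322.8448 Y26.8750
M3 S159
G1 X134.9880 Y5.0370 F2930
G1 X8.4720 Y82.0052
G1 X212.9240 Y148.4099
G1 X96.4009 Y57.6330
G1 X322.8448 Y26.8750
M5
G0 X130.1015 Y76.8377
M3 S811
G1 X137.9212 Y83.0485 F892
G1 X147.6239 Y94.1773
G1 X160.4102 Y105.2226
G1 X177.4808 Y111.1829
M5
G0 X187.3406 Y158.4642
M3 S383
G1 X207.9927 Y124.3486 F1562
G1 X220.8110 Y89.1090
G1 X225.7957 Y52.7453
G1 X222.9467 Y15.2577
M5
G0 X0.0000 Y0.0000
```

Each laser-on run becomes one SVG element. Flip Y back into SVG space with y_svg = 172.3045 − y_machine.

Run 1: S159 ⇒ engrave layer `#ff8800`. The run returns to its start, so emit a `<polygon>` with points (Y-flipped): 174.5248,25.7342 232.0320,25.7342 232.0320,74.7036 174.5248,74.7036.

Run 2: the run's S383 means `#0000ff` (score). The run is open, so emit a `<polyline>` with points (Y-flipped): 102.7405,116.1818 218.8165,96.9776 45.9122,72.2244 118.8362,60.0058.

Run 3: power S383 maps to stroke `#0000ff` (score). The run is open, so emit a `<polyline>` with points (Y-flipped): 214.4900,85.4814 38.2972,50.0372 173.8243,154.6469.

Run 4: power S159 maps to stroke `#ff8800` (engrave). The run returns to its start, so emit a `<polygon>` with points (Y-flipped): 322.8448,145.4295 134.9880,167.2675 8.4720,90.2993 212.9240,23.8946 96.4009,114.6715.

Run 5: the run's S811 means `#ff00ff` (cut). The run is open, so emit a `<polyline>` with points (Y-flipped): 130.1015,95.4668 137.9212,89.2560 147.6239,78.1272 160.4102,67.0819 177.4808,61.1216.

Run 6: the run's S383 means `#0000ff` (score). The run is open, so emit a `<polyline>` with points (Y-flipped): 187.3406,13.8403 207.9927,47.9559 220.8110,83.1955 225.7957,119.5592 222.9467,157.0468.

<svg xmlns="http://www.w3.org/2000/svg" width="335.1597mm" height="172.3045mm" viewBox="0 0 335.1597 172.3045">
  <polygon points="174.5248,25.7342 232.0320,25.7342 232.0320,74.7036 174.5248,74.7036" fill="none" stroke="#ff8800"/>
  <polyline points="102.7405,116.1818 218.8165,96.9776 45.9122,72.2244 118.8362,60.0058" fill="none" stroke="#0000ff"/>
  <polyline points="214.4900,85.4814 38.2972,50.0372 173.8243,154.6469" fill="none" stroke="#0000ff"/>
  <polygon points="322.8448,145.4295 134.9880,167.2675 8.4720,90.2993 212.9240,23.8946 96.4009,114.6715" fill="none" stroke="#ff8800"/>
  <polyline points="130.1015,95.4668 137.9212,89.2560 147.6239,78.1272 160.4102,67.0819 177.4808,61.1216" fill="none" stroke="#ff00ff"/>
  <polyline points="187.3406,13.8403 207.9927,47.9559 220.8110,83.1955 225.7957,119.5592 222.9467,157.0468" fill="none" stroke="#0000ff"/>
</svg>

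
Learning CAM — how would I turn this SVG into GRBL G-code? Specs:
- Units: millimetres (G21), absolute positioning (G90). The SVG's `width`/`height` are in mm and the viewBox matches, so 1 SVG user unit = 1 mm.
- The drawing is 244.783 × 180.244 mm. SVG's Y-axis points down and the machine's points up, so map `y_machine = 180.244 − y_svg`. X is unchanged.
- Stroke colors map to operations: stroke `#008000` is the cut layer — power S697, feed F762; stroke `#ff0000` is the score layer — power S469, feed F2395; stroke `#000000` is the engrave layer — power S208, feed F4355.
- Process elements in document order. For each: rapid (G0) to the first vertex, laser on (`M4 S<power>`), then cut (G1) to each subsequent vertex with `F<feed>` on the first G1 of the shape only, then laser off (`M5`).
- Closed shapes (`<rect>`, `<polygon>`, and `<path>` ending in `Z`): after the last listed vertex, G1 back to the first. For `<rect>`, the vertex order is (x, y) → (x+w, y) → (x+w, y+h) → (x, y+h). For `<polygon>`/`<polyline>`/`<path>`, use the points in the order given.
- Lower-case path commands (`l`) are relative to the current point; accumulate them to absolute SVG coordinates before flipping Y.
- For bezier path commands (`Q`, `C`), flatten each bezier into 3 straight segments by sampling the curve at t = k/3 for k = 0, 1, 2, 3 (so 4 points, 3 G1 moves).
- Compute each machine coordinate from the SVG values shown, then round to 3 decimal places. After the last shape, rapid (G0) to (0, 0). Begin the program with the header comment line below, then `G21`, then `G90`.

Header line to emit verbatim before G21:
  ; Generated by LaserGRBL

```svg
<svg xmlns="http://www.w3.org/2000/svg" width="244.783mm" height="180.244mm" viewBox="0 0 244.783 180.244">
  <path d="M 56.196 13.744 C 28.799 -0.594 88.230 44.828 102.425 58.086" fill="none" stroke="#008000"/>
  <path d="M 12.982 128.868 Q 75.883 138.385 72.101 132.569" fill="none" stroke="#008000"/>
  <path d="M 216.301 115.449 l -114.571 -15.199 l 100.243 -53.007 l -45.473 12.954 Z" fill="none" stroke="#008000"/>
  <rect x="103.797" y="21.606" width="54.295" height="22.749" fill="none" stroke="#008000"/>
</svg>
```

Since the viewBox matches the mm dimensions, user units are millimetres directly. The only transform is the Y-flip y_m = 180.244 − y_svg.

Shape 1 is a cubic bezier drawn with `<path>`. Its stroke #008000 means cut at S697, F762. After flipping Y the toolpath is (56.196,166.500) → (52.850,164.323) → (78.043,142.733) → (102.425,122.158).

Shape 2 is a quadratic bezier drawn with `<path>`. Its stroke #008000 means cut at S697, F762. After flipping Y the toolpath is (12.982,51.376) → (47.507,46.735) → (67.213,45.501) → (72.101,47.675).

Shape 3 is a closed polygon drawn with `<path>`. Its stroke #008000 means cut at S697, F762. After flipping Y the toolpath is (216.301,64.795) → (101.730,79.994) → (201.973,133.001) → (156.500,120.047) → (216.301,64.795), returning to the start.

Shape 4 is a rectangle drawn with `<rect>`. Its stroke #008000 means cut at S697, F762. After flipping Y the toolpath is (103.797,158.638) → (158.092,158.638) → (158.092,135.889) → (103.797,135.889) → (103.797,158.638), returning to the start.

; Generated by LaserGRBL
G21
G90
G0 X56.196 Y166.500
M4 S697
G1 X52.850 Y164.323 F762
G1 X78.043 Y142.733
G1 X102.425 Y122.158
M5
G0 X12.982 Y51.376
M4 S697
G1 X47.507 Y46.735 F762
G1 X67.213 Y45.501
G1 X72.101 Y47.675
M5
G0 X216.301 Y64.795
M4 S697
G1 X101.730 Y79.994 F762
G1 X201.973 Y133.001
G1 X156.500 Y120.047
G1 X216.301 Y64.795
M5
G0 X103.797 Y158.638
M4 S697
G1 X158.092 Y158.638 F762
G1 X158.092 Y135.889
G1 X103.797 Y135.889
G1 X103.797 Y158.638
M5
G0 X0.000 Y0.000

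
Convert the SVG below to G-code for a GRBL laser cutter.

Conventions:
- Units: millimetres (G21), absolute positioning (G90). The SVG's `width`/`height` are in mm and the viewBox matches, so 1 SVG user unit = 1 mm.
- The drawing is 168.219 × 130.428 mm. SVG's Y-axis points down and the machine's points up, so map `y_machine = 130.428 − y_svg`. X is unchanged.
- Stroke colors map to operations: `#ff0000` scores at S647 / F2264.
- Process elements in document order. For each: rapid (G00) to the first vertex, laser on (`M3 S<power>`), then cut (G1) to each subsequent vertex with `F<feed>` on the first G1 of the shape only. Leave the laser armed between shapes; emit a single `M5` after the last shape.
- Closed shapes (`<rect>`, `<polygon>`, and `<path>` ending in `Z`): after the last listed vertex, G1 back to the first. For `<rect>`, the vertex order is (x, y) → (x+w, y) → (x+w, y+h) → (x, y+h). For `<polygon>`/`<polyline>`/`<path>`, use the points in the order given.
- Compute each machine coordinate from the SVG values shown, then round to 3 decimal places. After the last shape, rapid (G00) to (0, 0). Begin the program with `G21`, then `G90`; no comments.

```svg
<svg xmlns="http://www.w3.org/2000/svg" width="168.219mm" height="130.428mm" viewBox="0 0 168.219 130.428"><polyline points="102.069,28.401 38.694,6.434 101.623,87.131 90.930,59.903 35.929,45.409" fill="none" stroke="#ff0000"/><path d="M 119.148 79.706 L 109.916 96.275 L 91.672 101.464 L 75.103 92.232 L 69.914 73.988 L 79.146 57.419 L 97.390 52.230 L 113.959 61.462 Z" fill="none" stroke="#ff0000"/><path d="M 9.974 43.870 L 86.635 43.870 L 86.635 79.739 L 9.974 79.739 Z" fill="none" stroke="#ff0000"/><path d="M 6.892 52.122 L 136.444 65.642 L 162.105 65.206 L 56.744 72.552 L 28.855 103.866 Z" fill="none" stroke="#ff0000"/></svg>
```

Since the viewBox matches the mm dimensions, user units are millimetres directly. The only transform is the Y-flip y_m = 130.428 − y_svg.

Shape 1 is a open polyline drawn with `<polyline>`. Its stroke #ff0000 means score at S647, F2264. After flipping Y the toolpath is (102.069,102.027) → (38.694,123.994) → (101.623,43.297) → (90.930,70.525) → (35.929,85.019).

Shape 2 is a regular polygon drawn with `<path>`. Its stroke #ff0000 means score at S647, F2264. After flipping Y the toolpath is (119.148,50.722) → (109.916,34.153) → (91.672,28.964) → (75.103,38.196) → (69.914,56.440) → (79.146,73.009) → (97.390,78.198) → (113.959,68.966) → (119.148,50.722), returning to the start.

Shape 3 is a rectangle drawn with `<path>`. Its stroke #ff0000 means score at S647, F2264. After flipping Y the toolpath is (9.974,86.558) → (86.635,86.558) → (86.635,50.689) → (9.974,50.689) → (9.974,86.558), returning to the start.

Shape 4 is a closed polygon drawn with `<path>`. Its stroke #ff0000 means score at S647, F2264. After flipping Y the toolpath is (6.892,78.306) → (136.444,64.786) → (162.105,65.222) → (56.744,57.876) → (28.855,26.562) → (6.892,78.306), returning to the start.

G21
G90
G00 X102.069 Y102.027
M3 S647
G1 X38.694 Y123.994 F2264
G1 X101.623 Y43.297
G1 X90.930 Y70.525
G1 X35.929 Y85.019
G00 X119.148 Y50.722
M3 S647
G1 X109.916 Y34.153 F2264
G1 X91.672 Y28.964
G1 X75.103 Y38.196
G1 X69.914 Y56.440
G1 X79.146 Y73.009
G1 X97.390 Y78.198
G1 X113.959 Y68.966
G1 X119.148 Y50.722
G00 X9.974 Y86.558
M3 S647
G1 X86.635 Y86.558 F2264
G1 X86.635 Y50.689
G1 X9.974 Y50.689
G1 X9.974 Y86.558
G00 X6.892 Y78.306
M3 S647
G1 X136.444 Y64.786 F2264
G1 X162.105 Y65.222
G1 X56.744 Y57.876
G1 X28.855 Y26.562
G1 X6.892 Y78.306
M5
G00 X0.000 Y0.000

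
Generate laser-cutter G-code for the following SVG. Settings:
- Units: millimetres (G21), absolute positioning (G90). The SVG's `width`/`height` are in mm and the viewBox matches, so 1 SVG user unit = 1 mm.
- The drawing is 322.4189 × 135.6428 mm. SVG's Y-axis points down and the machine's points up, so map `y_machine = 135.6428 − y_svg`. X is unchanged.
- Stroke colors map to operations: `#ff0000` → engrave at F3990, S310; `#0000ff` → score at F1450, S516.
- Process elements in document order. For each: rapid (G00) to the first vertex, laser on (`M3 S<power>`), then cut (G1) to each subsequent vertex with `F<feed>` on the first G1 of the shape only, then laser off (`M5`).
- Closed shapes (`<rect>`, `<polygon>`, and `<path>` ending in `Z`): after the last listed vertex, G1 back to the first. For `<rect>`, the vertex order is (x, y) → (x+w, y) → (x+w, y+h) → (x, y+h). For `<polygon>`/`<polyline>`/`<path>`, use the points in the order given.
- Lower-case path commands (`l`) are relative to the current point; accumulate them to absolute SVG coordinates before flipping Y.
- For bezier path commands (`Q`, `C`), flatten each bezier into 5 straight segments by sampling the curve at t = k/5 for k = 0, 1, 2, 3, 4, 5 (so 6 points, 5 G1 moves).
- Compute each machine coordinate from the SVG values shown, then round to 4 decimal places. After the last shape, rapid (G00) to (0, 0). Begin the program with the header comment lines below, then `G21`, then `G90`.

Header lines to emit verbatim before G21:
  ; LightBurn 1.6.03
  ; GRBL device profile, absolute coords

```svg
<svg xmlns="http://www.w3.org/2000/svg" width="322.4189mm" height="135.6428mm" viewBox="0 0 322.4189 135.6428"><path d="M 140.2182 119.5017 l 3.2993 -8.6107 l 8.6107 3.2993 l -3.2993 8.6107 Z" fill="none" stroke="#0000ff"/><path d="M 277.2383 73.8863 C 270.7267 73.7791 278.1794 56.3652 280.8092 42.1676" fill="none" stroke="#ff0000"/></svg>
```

; LightBurn 1.6.03
; GRBL device profile, absolute coords
G21
G90
G00 X140.2182 Y16.1411
M3 S516
G1 X143.5175 Y24.7518 F1450
G1 X152.1282 Y21.4525
G1 X148.8289 Y12.8418
G1 X140.2182 Y16.1411
M5
G00 X277.2383 Y61.7565
M3 S310
G1 X274.8568 Y63.7334 F3990
G1 X274.9249 Y68.8789
G1 X276.5408 Y76.2077
G1 X278.8029 Y84.7349
G1 X280.8092 Y93.4752
M5
G00 X0.0000 Y0.0000

Since the viewBox matches the mm dimensions, user units are millimetres directly. The only transform is the Y-flip y_m = 135.6428 − y_svg.

Shape 1 is a regular polygon drawn with `<path>`. Its stroke #0000ff means score at S516, F1450. After flipping Y the toolpath is (140.2182,16.1411) → (143.5175,24.7518) → (152.1282,21.4525) → (148.8289,12.8418) → (140.2182,16.1411), returning to the start.

Shape 2 is a cubic bezier drawn with `<path>`. Its stroke #ff0000 means engrave at S310, F3990. After flipping Y the toolpath is (277.2383,61.7565) → (274.8568,63.7334) → (274.9249,68.8789) → (276.5408,76.2077) → (278.8029,84.7349) → (280.8092,93.4752).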